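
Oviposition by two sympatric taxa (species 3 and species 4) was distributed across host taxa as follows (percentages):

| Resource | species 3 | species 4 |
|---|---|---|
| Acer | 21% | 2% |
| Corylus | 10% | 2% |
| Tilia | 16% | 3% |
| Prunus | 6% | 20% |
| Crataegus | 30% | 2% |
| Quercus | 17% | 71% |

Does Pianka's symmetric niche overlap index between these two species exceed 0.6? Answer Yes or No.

Convert percentages to proportions (divide by 100).
Σ p₁ᵢp₂ᵢ = 0.0042 + 0.0020 + 0.0048 + 0.0120 + 0.0060 + 0.1207 = 0.1497
Σp_1ᵢ² = 0.21² + 0.10² + 0.16² + 0.06² + 0.30² + 0.17² = 0.0441 + 0.0100 + 0.0256 + 0.0036 + 0.0900 + 0.0289 = 0.2022
Σp_2ᵢ² = 0.02² + 0.02² + 0.03² + 0.20² + 0.02² + 0.71² = 0.0004 + 0.0004 + 0.0009 + 0.0400 + 0.0004 + 0.5041 = 0.5462
O = 0.1497 / √(0.2022 × 0.5462) = 0.1497 / 0.33233 = 0.4505
O = 0.4505 < 0.6 → No.

No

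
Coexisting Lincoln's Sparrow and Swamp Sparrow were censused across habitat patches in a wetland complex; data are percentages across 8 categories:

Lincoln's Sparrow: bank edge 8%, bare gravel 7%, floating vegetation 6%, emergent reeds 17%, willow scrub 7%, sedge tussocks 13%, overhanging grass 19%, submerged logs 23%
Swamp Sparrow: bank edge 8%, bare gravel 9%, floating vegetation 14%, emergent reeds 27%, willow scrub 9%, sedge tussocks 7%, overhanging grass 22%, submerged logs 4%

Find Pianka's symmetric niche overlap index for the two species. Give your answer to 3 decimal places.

Convert percentages to proportions (divide by 100).
Σ p₁ᵢp₂ᵢ = 0.0064 + 0.0063 + 0.0084 + 0.0459 + 0.0063 + 0.0091 + 0.0418 + 0.0092 = 0.1334
Σp_1ᵢ² = 0.08² + 0.07² + 0.06² + 0.17² + 0.07² + 0.13² + 0.19² + 0.23² = 0.0064 + 0.0049 + 0.0036 + 0.0289 + 0.0049 + 0.0169 + 0.0361 + 0.0529 = 0.1546
Σp_2ᵢ² = 0.08² + 0.09² + 0.14² + 0.27² + 0.09² + 0.07² + 0.22² + 0.04² = 0.0064 + 0.0081 + 0.0196 + 0.0729 + 0.0081 + 0.0049 + 0.0484 + 0.0016 = 0.1700
O = 0.1334 / √(0.1546 × 0.1700) = 0.1334 / 0.162117 = 0.82286

0.823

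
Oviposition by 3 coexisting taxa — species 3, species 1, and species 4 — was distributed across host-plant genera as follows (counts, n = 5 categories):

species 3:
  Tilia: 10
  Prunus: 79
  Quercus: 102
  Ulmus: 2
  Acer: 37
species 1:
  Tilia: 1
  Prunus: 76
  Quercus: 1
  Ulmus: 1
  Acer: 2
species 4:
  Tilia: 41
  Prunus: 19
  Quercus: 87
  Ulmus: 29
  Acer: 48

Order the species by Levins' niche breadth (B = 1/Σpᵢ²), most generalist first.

Proportions for species 3 (n=230): 10/230=0.0435, 79/230=0.3435, 102/230=0.4435, 2/230=0.0087, 37/230=0.1609
Proportions for species 1 (n=81): 1/81=0.0123, 76/81=0.9383, 1/81=0.0123, 1/81=0.0123, 2/81=0.0247
Proportions for species 4 (n=224): 41/224=0.1830, 19/224=0.0848, 87/224=0.3884, 29/224=0.1295, 48/224=0.2143
Σp_3ᵢ² = 0.0435² + 0.3435² + 0.4435² + 0.0087² + 0.1609² = 0.001892 + 0.117992 + 0.196692 + 0.000076 + 0.025889 = 0.342541
B_3 = 1 / 0.342541 = 2.9194
Σp_1ᵢ² = 0.0123² + 0.9383² + 0.0123² + 0.0123² + 0.0247² = 0.000151 + 0.880407 + 0.000151 + 0.000151 + 0.000610 = 0.881470
B_1 = 1 / 0.881470 = 1.1345
Σp_4ᵢ² = 0.1830² + 0.0848² + 0.3884² + 0.1295² + 0.2143² = 0.033489 + 0.007191 + 0.150855 + 0.016770 + 0.045924 = 0.254229
B_4 = 1 / 0.254229 = 3.9335
Ranking by B (broadest → narrowest): species 4 (3.93) > species 3 (2.92) > species 1 (1.13)

species 4 > species 3 > species 1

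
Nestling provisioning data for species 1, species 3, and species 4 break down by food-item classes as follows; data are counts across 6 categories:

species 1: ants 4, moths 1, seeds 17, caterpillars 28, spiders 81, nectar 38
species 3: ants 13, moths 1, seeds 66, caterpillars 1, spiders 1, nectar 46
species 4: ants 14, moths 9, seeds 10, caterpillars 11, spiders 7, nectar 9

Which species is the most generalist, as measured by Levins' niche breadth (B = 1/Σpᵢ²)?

Proportions for species 1 (n=169): 4/169=0.0237, 1/169=0.0059, 17/169=0.1006, 28/169=0.1657, 81/169=0.4793, 38/169=0.2249
Proportions for species 3 (n=128): 13/128=0.1016, 1/128=0.0078, 66/128=0.5156, 1/128=0.0078, 1/128=0.0078, 46/128=0.3594
Proportions for species 4 (n=60): 14/60=0.2333, 9/60=0.1500, 10/60=0.1667, 11/60=0.1833, 7/60=0.1167, 9/60=0.1500
Σp_1ᵢ² = 0.0237² + 0.0059² + 0.1006² + 0.1657² + 0.4793² + 0.2249² = 0.000562 + 0.000035 + 0.010120 + 0.027456 + 0.229728 + 0.050580 = 0.318481
B_1 = 1 / 0.318481 = 3.1399
Σp_3ᵢ² = 0.1016² + 0.0078² + 0.5156² + 0.0078² + 0.0078² + 0.3594² = 0.010323 + 0.000061 + 0.265843 + 0.000061 + 0.000061 + 0.129168 = 0.405517
B_3 = 1 / 0.405517 = 2.4660
Σp_4ᵢ² = 0.2333² + 0.1500² + 0.1667² + 0.1833² + 0.1167² + 0.1500² = 0.054429 + 0.022500 + 0.027789 + 0.033599 + 0.013619 + 0.022500 = 0.174436
B_4 = 1 / 0.174436 = 5.7328
Highest B → broadest niche (most generalist): species 4 (B = 5.73).

species 4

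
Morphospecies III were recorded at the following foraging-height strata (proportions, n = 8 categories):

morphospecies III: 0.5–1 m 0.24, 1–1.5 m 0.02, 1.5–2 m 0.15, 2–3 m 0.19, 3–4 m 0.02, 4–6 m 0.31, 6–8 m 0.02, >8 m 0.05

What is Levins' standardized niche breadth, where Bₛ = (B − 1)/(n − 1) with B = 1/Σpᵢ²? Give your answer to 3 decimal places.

0.519

Σpᵢ² = 0.24² + 0.02² + 0.15² + 0.19² + 0.02² + 0.31² + 0.02² + 0.05² = 0.0576 + 0.0004 + 0.0225 + 0.0361 + 0.0004 + 0.0961 + 0.0004 + 0.0025 = 0.2160
B = 1 / 0.2160 = 4.62963
Bₛ = (B − 1)/(n − 1) = (4.62963 − 1)/(8 − 1) = 3.62963/7 = 0.51852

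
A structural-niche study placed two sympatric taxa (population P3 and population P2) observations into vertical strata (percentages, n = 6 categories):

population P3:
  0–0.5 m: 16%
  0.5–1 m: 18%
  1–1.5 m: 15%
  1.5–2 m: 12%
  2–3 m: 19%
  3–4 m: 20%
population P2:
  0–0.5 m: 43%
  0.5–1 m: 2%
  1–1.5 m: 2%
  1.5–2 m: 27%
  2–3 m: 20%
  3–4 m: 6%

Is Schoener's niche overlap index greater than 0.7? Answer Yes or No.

No

Convert percentages to proportions (divide by 100).
Σ|p₁ᵢ − p₂ᵢ| = 0.27 + 0.16 + 0.13 + 0.15 + 0.01 + 0.14 = 0.86
D = 1 − ½ × 0.86 = 1 − 0.430 = 0.5700
D = 0.5700 < 0.7 → No.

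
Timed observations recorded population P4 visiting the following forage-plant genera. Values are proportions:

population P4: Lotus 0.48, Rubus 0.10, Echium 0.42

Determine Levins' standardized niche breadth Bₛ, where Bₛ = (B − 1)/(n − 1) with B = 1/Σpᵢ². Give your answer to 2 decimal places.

0.70

Σpᵢ² = 0.48² + 0.10² + 0.42² = 0.2304 + 0.0100 + 0.1764 = 0.4168
B = 1 / 0.4168 = 2.3992
Bₛ = (B − 1)/(n − 1) = (2.3992 − 1)/(3 − 1) = 1.3992/2 = 0.6996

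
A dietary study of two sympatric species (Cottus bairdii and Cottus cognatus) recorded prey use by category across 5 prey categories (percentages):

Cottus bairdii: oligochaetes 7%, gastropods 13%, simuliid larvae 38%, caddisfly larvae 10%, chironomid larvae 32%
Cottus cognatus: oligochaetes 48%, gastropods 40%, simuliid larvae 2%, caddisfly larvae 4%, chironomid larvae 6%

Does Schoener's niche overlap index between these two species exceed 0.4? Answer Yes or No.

Convert percentages to proportions (divide by 100).
Σ|p₁ᵢ − p₂ᵢ| = 0.41 + 0.27 + 0.36 + 0.06 + 0.26 = 1.36
D = 1 − ½ × 1.36 = 1 − 0.680 = 0.3200
D = 0.3200 < 0.4 → No.

No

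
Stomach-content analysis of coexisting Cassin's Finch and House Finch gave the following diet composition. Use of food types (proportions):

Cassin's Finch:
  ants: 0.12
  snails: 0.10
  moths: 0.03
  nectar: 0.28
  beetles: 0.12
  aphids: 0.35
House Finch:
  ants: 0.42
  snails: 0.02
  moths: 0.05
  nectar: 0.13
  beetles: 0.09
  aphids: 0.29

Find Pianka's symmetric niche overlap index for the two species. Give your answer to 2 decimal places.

0.77

Σ p₁ᵢp₂ᵢ = 0.0504 + 0.0020 + 0.0015 + 0.0364 + 0.0108 + 0.1015 = 0.2026
Σp_1ᵢ² = 0.12² + 0.10² + 0.03² + 0.28² + 0.12² + 0.35² = 0.0144 + 0.0100 + 0.0009 + 0.0784 + 0.0144 + 0.1225 = 0.2406
Σp_2ᵢ² = 0.42² + 0.02² + 0.05² + 0.13² + 0.09² + 0.29² = 0.1764 + 0.0004 + 0.0025 + 0.0169 + 0.0081 + 0.0841 = 0.2884
O = 0.2026 / √(0.2406 × 0.2884) = 0.2026 / 0.26342 = 0.7691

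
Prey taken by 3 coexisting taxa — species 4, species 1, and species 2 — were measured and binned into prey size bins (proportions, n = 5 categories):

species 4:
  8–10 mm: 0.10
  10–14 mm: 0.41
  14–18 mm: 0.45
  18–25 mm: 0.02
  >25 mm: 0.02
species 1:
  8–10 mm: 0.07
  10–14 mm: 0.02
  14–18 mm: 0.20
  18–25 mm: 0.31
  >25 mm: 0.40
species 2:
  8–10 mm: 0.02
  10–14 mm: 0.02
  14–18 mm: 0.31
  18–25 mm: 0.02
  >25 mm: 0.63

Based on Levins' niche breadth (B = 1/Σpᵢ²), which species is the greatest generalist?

species 1

Σp_4ᵢ² = 0.10² + 0.41² + 0.45² + 0.02² + 0.02² = 0.0100 + 0.1681 + 0.2025 + 0.0004 + 0.0004 = 0.3814
B_4 = 1 / 0.3814 = 2.6219
Σp_1ᵢ² = 0.07² + 0.02² + 0.20² + 0.31² + 0.40² = 0.0049 + 0.0004 + 0.0400 + 0.0961 + 0.1600 = 0.3014
B_1 = 1 / 0.3014 = 3.3179
Σp_2ᵢ² = 0.02² + 0.02² + 0.31² + 0.02² + 0.63² = 0.0004 + 0.0004 + 0.0961 + 0.0004 + 0.3969 = 0.4942
B_2 = 1 / 0.4942 = 2.0235
Highest B → broadest niche (most generalist): species 1 (B = 3.32).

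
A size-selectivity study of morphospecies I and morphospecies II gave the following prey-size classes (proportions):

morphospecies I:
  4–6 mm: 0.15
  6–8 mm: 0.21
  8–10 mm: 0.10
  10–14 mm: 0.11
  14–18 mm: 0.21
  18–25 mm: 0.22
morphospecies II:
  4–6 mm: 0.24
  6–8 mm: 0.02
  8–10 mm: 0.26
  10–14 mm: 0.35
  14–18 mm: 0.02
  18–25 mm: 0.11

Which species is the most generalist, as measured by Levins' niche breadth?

Σp_Iᵢ² = 0.15² + 0.21² + 0.10² + 0.11² + 0.21² + 0.22² = 0.0225 + 0.0441 + 0.0100 + 0.0121 + 0.0441 + 0.0484 = 0.1812
B_I = 1 / 0.1812 = 5.5188
Σp_IIᵢ² = 0.24² + 0.02² + 0.26² + 0.35² + 0.02² + 0.11² = 0.0576 + 0.0004 + 0.0676 + 0.1225 + 0.0004 + 0.0121 = 0.2606
B_II = 1 / 0.2606 = 3.8373
Highest B → broadest niche (most generalist): morphospecies I (B = 5.52).

morphospecies I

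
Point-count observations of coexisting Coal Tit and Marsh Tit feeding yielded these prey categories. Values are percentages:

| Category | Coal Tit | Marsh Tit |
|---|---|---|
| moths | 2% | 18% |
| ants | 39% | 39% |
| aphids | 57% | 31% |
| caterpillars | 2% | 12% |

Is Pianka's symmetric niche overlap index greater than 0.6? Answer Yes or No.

Convert percentages to proportions (divide by 100).
Σ p₁ᵢp₂ᵢ = 0.0036 + 0.1521 + 0.1767 + 0.0024 = 0.3348
Σp_1ᵢ² = 0.02² + 0.39² + 0.57² + 0.02² = 0.0004 + 0.1521 + 0.3249 + 0.0004 = 0.4778
Σp_2ᵢ² = 0.18² + 0.39² + 0.31² + 0.12² = 0.0324 + 0.1521 + 0.0961 + 0.0144 = 0.2950
O = 0.3348 / √(0.4778 × 0.2950) = 0.3348 / 0.37543 = 0.8918
O = 0.8918 > 0.6 → Yes.

Yes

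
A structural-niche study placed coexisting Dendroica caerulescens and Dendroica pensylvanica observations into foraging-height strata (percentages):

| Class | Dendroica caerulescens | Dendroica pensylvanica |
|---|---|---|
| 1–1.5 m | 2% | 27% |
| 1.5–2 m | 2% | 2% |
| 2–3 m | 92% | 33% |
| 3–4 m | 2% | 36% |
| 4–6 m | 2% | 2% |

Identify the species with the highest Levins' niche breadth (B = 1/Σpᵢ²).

Convert percentages to proportions (divide by 100).
Σp_caerᵢ² = 0.02² + 0.02² + 0.92² + 0.02² + 0.02² = 0.0004 + 0.0004 + 0.8464 + 0.0004 + 0.0004 = 0.8480
B_caer = 1 / 0.8480 = 1.1792
Σp_pensᵢ² = 0.27² + 0.02² + 0.33² + 0.36² + 0.02² = 0.0729 + 0.0004 + 0.1089 + 0.1296 + 0.0004 = 0.3122
B_pens = 1 / 0.3122 = 3.2031
Highest B → broadest niche (most generalist): Dendroica pensylvanica (B = 3.20).

Dendroica pensylvanica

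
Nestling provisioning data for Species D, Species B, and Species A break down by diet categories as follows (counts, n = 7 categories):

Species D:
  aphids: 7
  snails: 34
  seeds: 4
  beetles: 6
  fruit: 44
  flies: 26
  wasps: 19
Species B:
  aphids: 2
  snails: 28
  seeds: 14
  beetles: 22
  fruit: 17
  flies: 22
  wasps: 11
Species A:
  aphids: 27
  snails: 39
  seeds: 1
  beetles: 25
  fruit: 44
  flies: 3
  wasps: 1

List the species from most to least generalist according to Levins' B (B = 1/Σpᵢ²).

Species B > Species D > Species A

Proportions for Species D (n=140): 7/140=0.0500, 34/140=0.2429, 4/140=0.0286, 6/140=0.0429, 44/140=0.3143, 26/140=0.1857, 19/140=0.1357
Proportions for Species B (n=116): 2/116=0.0172, 28/116=0.2414, 14/116=0.1207, 22/116=0.1897, 17/116=0.1466, 22/116=0.1897, 11/116=0.0948
Proportions for Species A (n=140): 27/140=0.1929, 39/140=0.2786, 1/140=0.0071, 25/140=0.1786, 44/140=0.3143, 3/140=0.0214, 1/140=0.0071
Σp_Dᵢ² = 0.0500² + 0.2429² + 0.0286² + 0.0429² + 0.3143² + 0.1857² + 0.1357² = 0.002500 + 0.059000 + 0.000818 + 0.001840 + 0.098784 + 0.034484 + 0.018414 = 0.215840
B_D = 1 / 0.215840 = 4.6331
Σp_Bᵢ² = 0.0172² + 0.2414² + 0.1207² + 0.1897² + 0.1466² + 0.1897² + 0.0948² = 0.000296 + 0.058274 + 0.014568 + 0.035986 + 0.021492 + 0.035986 + 0.008987 = 0.175589
B_B = 1 / 0.175589 = 5.6951
Σp_Aᵢ² = 0.1929² + 0.2786² + 0.0071² + 0.1786² + 0.3143² + 0.0214² + 0.0071² = 0.037210 + 0.077618 + 0.000050 + 0.031898 + 0.098784 + 0.000458 + 0.000050 = 0.246068
B_A = 1 / 0.246068 = 4.0639
Ranking by B (broadest → narrowest): Species B (5.70) > Species D (4.63) > Species A (4.06)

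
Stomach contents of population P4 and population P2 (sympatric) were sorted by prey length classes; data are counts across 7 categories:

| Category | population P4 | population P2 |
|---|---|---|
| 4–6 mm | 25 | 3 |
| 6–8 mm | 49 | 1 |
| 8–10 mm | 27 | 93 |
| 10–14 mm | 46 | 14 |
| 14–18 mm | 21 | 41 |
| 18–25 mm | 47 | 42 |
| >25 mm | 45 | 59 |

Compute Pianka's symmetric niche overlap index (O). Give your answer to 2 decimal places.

0.68

Proportions for population P4 (n=260): 25/260=0.0962, 49/260=0.1885, 27/260=0.1038, 46/260=0.1769, 21/260=0.0808, 47/260=0.1808, 45/260=0.1731
Proportions for population P2 (n=253): 3/253=0.0119, 1/253=0.0040, 93/253=0.3676, 14/253=0.0553, 41/253=0.1621, 42/253=0.1660, 59/253=0.2332
Σ p₁ᵢp₂ᵢ = 0.001145 + 0.000754 + 0.038157 + 0.009783 + 0.013098 + 0.030013 + 0.040367 = 0.133317
Σp_1ᵢ² = 0.0962² + 0.1885² + 0.1038² + 0.1769² + 0.0808² + 0.1808² + 0.1731² = 0.009254 + 0.035532 + 0.010774 + 0.031294 + 0.006529 + 0.032689 + 0.029964 = 0.156036
Σp_2ᵢ² = 0.0119² + 0.0040² + 0.3676² + 0.0553² + 0.1621² + 0.1660² + 0.2332² = 0.000142 + 0.000016 + 0.135130 + 0.003058 + 0.026276 + 0.027556 + 0.054382 = 0.246560
O = 0.133317 / √(0.156036 × 0.246560) = 0.133317 / 0.1961434 = 0.6797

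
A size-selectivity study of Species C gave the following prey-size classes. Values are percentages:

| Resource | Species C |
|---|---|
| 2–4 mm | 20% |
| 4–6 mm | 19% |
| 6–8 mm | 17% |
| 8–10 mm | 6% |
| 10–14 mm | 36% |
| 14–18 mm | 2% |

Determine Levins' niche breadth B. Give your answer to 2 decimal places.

Convert percentages to proportions (divide by 100).
Σpᵢ² = 0.20² + 0.19² + 0.17² + 0.06² + 0.36² + 0.02² = 0.0400 + 0.0361 + 0.0289 + 0.0036 + 0.1296 + 0.0004 = 0.2386
B = 1 / 0.2386 = 4.1911

4.19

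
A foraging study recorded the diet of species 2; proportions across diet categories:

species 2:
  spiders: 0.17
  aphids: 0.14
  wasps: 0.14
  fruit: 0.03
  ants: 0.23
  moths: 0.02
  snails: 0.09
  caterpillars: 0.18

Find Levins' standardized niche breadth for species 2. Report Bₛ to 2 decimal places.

Σpᵢ² = 0.17² + 0.14² + 0.14² + 0.03² + 0.23² + 0.02² + 0.09² + 0.18² = 0.0289 + 0.0196 + 0.0196 + 0.0009 + 0.0529 + 0.0004 + 0.0081 + 0.0324 = 0.1628
B = 1 / 0.1628 = 6.1425
Bₛ = (B − 1)/(n − 1) = (6.1425 − 1)/(8 − 1) = 5.1425/7 = 0.7346

0.73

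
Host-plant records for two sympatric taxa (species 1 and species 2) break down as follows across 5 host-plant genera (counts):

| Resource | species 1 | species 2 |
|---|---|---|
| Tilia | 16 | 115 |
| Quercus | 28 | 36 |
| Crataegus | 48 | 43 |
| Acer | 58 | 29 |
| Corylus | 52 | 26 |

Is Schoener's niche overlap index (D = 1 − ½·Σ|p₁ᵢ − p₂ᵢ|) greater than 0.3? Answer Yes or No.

Proportions for species 1 (n=202): 16/202=0.0792, 28/202=0.1386, 48/202=0.2376, 58/202=0.2871, 52/202=0.2574
Proportions for species 2 (n=249): 115/249=0.4618, 36/249=0.1446, 43/249=0.1727, 29/249=0.1165, 26/249=0.1044
Σ|p₁ᵢ − p₂ᵢ| = 0.3826 + 0.0060 + 0.0649 + 0.1706 + 0.1530 = 0.7771
D = 1 − ½ × 0.7771 = 1 − 0.38855 = 0.61145
D = 0.61145 > 0.3 → Yes.

Yes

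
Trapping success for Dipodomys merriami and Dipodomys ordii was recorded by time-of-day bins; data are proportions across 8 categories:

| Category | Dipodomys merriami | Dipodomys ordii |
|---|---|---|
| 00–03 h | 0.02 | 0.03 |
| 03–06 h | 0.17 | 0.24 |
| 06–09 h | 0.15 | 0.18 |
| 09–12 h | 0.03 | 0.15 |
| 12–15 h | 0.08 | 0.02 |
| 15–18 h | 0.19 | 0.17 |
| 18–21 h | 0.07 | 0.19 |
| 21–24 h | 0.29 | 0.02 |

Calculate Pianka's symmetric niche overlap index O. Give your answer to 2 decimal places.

0.69

Σ p₁ᵢp₂ᵢ = 0.0006 + 0.0408 + 0.0270 + 0.0045 + 0.0016 + 0.0323 + 0.0133 + 0.0058 = 0.1259
Σp_1ᵢ² = 0.02² + 0.17² + 0.15² + 0.03² + 0.08² + 0.19² + 0.07² + 0.29² = 0.0004 + 0.0289 + 0.0225 + 0.0009 + 0.0064 + 0.0361 + 0.0049 + 0.0841 = 0.1842
Σp_2ᵢ² = 0.03² + 0.24² + 0.18² + 0.15² + 0.02² + 0.17² + 0.19² + 0.02² = 0.0009 + 0.0576 + 0.0324 + 0.0225 + 0.0004 + 0.0289 + 0.0361 + 0.0004 = 0.1792
O = 0.1259 / √(0.1842 × 0.1792) = 0.1259 / 0.18168 = 0.6930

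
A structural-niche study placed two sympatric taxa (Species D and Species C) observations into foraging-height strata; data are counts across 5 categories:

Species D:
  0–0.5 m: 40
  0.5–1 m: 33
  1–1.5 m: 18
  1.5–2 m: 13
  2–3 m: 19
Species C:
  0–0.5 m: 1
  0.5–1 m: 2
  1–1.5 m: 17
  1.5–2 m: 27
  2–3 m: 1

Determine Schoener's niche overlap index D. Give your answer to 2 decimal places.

0.34

Proportions for Species D (n=123): 40/123=0.3252, 33/123=0.2683, 18/123=0.1463, 13/123=0.1057, 19/123=0.1545
Proportions for Species C (n=48): 1/48=0.0208, 2/48=0.0417, 17/48=0.3542, 27/48=0.5625, 1/48=0.0208
Σ|p₁ᵢ − p₂ᵢ| = 0.3044 + 0.2266 + 0.2079 + 0.4568 + 0.1337 = 1.3294
D = 1 − ½ × 1.3294 = 1 − 0.66470 = 0.33530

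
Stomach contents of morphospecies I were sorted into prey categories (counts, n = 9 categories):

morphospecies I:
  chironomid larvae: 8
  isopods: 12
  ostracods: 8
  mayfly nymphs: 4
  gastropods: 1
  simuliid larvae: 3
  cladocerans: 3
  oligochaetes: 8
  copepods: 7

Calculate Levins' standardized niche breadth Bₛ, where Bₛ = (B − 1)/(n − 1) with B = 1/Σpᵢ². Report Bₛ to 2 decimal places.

Proportions for morphospecies I (n=54): 8/54=0.1481, 12/54=0.2222, 8/54=0.1481, 4/54=0.0741, 1/54=0.0185, 3/54=0.0556, 3/54=0.0556, 8/54=0.1481, 7/54=0.1296
Σpᵢ² = 0.1481² + 0.2222² + 0.1481² + 0.0741² + 0.0185² + 0.0556² + 0.0556² + 0.1481² + 0.1296² = 0.021934 + 0.049373 + 0.021934 + 0.005491 + 0.000342 + 0.003091 + 0.003091 + 0.021934 + 0.016796 = 0.143986
B = 1 / 0.143986 = 6.9451
Bₛ = (B − 1)/(n − 1) = (6.9451 − 1)/(9 − 1) = 5.9451/8 = 0.7431

0.74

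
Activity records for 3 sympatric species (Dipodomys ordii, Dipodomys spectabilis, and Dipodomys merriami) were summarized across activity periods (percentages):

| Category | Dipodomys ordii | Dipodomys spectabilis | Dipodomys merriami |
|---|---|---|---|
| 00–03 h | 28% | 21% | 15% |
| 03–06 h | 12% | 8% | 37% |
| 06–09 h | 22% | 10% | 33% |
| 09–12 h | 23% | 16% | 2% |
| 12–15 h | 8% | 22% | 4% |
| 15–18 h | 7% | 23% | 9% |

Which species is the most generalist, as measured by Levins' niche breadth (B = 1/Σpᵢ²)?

Convert percentages to proportions (divide by 100).
Σp_ordiᵢ² = 0.28² + 0.12² + 0.22² + 0.23² + 0.08² + 0.07² = 0.0784 + 0.0144 + 0.0484 + 0.0529 + 0.0064 + 0.0049 = 0.2054
B_ordi = 1 / 0.2054 = 4.8685
Σp_specᵢ² = 0.21² + 0.08² + 0.10² + 0.16² + 0.22² + 0.23² = 0.0441 + 0.0064 + 0.0100 + 0.0256 + 0.0484 + 0.0529 = 0.1874
B_spec = 1 / 0.1874 = 5.3362
Σp_merrᵢ² = 0.15² + 0.37² + 0.33² + 0.02² + 0.04² + 0.09² = 0.0225 + 0.1369 + 0.1089 + 0.0004 + 0.0016 + 0.0081 = 0.2784
B_merr = 1 / 0.2784 = 3.5920
Highest B → broadest niche (most generalist): Dipodomys spectabilis (B = 5.34).

Dipodomys spectabilis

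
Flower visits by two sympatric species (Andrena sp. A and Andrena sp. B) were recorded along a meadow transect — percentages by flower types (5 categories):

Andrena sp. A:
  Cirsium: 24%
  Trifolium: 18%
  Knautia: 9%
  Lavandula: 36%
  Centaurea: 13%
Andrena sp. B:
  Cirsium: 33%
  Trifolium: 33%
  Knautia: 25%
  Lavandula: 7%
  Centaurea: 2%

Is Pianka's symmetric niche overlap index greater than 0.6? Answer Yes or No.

Yes

Convert percentages to proportions (divide by 100).
Σ p₁ᵢp₂ᵢ = 0.0792 + 0.0594 + 0.0225 + 0.0252 + 0.0026 = 0.1889
Σp_1ᵢ² = 0.24² + 0.18² + 0.09² + 0.36² + 0.13² = 0.0576 + 0.0324 + 0.0081 + 0.1296 + 0.0169 = 0.2446
Σp_2ᵢ² = 0.33² + 0.33² + 0.25² + 0.07² + 0.02² = 0.1089 + 0.1089 + 0.0625 + 0.0049 + 0.0004 = 0.2856
O = 0.1889 / √(0.2446 × 0.2856) = 0.1889 / 0.26431 = 0.7147
O = 0.7147 > 0.6 → Yes.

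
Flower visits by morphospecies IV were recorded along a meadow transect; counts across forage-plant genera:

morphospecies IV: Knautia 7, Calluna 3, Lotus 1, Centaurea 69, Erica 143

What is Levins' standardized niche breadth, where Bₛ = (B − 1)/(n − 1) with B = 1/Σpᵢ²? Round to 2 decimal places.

Proportions for morphospecies IV (n=223): 7/223=0.0314, 3/223=0.0135, 1/223=0.0045, 69/223=0.3094, 143/223=0.6413
Σpᵢ² = 0.0314² + 0.0135² + 0.0045² + 0.3094² + 0.6413² = 0.000986 + 0.000182 + 0.000020 + 0.095728 + 0.411266 = 0.508182
B = 1 / 0.508182 = 1.9678
Bₛ = (B − 1)/(n − 1) = (1.9678 − 1)/(5 − 1) = 0.9678/4 = 0.2420

0.24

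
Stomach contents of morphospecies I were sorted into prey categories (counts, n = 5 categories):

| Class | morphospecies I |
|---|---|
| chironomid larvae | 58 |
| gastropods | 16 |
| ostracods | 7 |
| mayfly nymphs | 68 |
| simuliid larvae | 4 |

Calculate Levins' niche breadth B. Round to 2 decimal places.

2.82

Proportions for morphospecies I (n=153): 58/153=0.3791, 16/153=0.1046, 7/153=0.0458, 68/153=0.4444, 4/153=0.0261
Σpᵢ² = 0.3791² + 0.1046² + 0.0458² + 0.4444² + 0.0261² = 0.143717 + 0.010941 + 0.002098 + 0.197491 + 0.000681 = 0.354928
B = 1 / 0.354928 = 2.8175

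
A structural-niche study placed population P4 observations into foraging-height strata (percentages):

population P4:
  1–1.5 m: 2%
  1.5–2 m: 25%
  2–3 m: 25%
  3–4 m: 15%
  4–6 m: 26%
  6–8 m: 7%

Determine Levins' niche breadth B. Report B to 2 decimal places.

Convert percentages to proportions (divide by 100).
Σpᵢ² = 0.02² + 0.25² + 0.25² + 0.15² + 0.26² + 0.07² = 0.0004 + 0.0625 + 0.0625 + 0.0225 + 0.0676 + 0.0049 = 0.2204
B = 1 / 0.2204 = 4.5372

4.54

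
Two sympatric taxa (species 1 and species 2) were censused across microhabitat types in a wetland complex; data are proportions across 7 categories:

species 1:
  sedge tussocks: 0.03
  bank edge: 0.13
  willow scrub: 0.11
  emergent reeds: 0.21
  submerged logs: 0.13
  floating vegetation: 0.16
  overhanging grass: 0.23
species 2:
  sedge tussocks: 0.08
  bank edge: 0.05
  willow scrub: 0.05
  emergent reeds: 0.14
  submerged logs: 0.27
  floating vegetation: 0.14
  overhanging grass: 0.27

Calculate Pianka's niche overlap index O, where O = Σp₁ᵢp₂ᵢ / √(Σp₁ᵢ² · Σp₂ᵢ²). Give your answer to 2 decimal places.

0.90

Σ p₁ᵢp₂ᵢ = 0.0024 + 0.0065 + 0.0055 + 0.0294 + 0.0351 + 0.0224 + 0.0621 = 0.1634
Σp_1ᵢ² = 0.03² + 0.13² + 0.11² + 0.21² + 0.13² + 0.16² + 0.23² = 0.0009 + 0.0169 + 0.0121 + 0.0441 + 0.0169 + 0.0256 + 0.0529 = 0.1694
Σp_2ᵢ² = 0.08² + 0.05² + 0.05² + 0.14² + 0.27² + 0.14² + 0.27² = 0.0064 + 0.0025 + 0.0025 + 0.0196 + 0.0729 + 0.0196 + 0.0729 = 0.1964
O = 0.1634 / √(0.1694 × 0.1964) = 0.1634 / 0.18240 = 0.8958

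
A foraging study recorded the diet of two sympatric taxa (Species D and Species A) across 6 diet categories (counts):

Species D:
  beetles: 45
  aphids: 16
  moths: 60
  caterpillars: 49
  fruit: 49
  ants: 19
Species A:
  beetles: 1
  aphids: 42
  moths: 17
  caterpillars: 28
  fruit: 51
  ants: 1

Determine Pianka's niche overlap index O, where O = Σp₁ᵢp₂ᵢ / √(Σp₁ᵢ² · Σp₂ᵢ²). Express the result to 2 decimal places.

Proportions for Species D (n=238): 45/238=0.1891, 16/238=0.0672, 60/238=0.2521, 49/238=0.2059, 49/238=0.2059, 19/238=0.0798
Proportions for Species A (n=140): 1/140=0.0071, 42/140=0.3000, 17/140=0.1214, 28/140=0.2000, 51/140=0.3643, 1/140=0.0071
Σ p₁ᵢp₂ᵢ = 0.001343 + 0.020160 + 0.030605 + 0.041180 + 0.075009 + 0.000567 = 0.168864
Σp_1ᵢ² = 0.1891² + 0.0672² + 0.2521² + 0.2059² + 0.2059² + 0.0798² = 0.035759 + 0.004516 + 0.063554 + 0.042395 + 0.042395 + 0.006368 = 0.194987
Σp_2ᵢ² = 0.0071² + 0.3000² + 0.1214² + 0.2000² + 0.3643² + 0.0071² = 0.000050 + 0.090000 + 0.014738 + 0.040000 + 0.132714 + 0.000050 = 0.277552
O = 0.168864 / √(0.194987 × 0.277552) = 0.168864 / 0.2326350 = 0.7259

0.73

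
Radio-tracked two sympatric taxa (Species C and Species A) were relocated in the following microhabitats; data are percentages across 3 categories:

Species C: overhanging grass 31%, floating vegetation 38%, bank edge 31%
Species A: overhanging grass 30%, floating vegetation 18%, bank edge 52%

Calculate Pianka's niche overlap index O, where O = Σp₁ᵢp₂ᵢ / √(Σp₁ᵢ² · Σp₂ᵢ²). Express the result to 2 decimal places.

0.89

Convert percentages to proportions (divide by 100).
Σ p₁ᵢp₂ᵢ = 0.0930 + 0.0684 + 0.1612 = 0.3226
Σp_1ᵢ² = 0.31² + 0.38² + 0.31² = 0.0961 + 0.1444 + 0.0961 = 0.3366
Σp_2ᵢ² = 0.30² + 0.18² + 0.52² = 0.0900 + 0.0324 + 0.2704 = 0.3928
O = 0.3226 / √(0.3366 × 0.3928) = 0.3226 / 0.36362 = 0.8872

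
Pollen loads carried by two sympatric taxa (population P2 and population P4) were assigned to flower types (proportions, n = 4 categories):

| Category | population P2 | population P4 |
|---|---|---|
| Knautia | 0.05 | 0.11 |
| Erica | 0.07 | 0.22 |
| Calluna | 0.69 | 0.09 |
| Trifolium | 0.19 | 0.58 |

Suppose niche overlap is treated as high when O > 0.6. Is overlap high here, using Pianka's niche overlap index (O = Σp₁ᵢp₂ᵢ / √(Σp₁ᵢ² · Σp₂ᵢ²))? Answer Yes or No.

Σ p₁ᵢp₂ᵢ = 0.0055 + 0.0154 + 0.0621 + 0.1102 = 0.1932
Σp_1ᵢ² = 0.05² + 0.07² + 0.69² + 0.19² = 0.0025 + 0.0049 + 0.4761 + 0.0361 = 0.5196
Σp_2ᵢ² = 0.11² + 0.22² + 0.09² + 0.58² = 0.0121 + 0.0484 + 0.0081 + 0.3364 = 0.4050
O = 0.1932 / √(0.5196 × 0.4050) = 0.1932 / 0.45874 = 0.4212
O = 0.4212 < 0.6 → No.

No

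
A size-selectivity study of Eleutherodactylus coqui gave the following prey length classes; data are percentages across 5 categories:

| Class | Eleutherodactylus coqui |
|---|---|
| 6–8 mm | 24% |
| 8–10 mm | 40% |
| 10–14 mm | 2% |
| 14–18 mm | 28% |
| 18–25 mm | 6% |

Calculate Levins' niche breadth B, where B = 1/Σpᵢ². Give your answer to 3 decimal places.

Convert percentages to proportions (divide by 100).
Σpᵢ² = 0.24² + 0.40² + 0.02² + 0.28² + 0.06² = 0.0576 + 0.1600 + 0.0004 + 0.0784 + 0.0036 = 0.3000
B = 1 / 0.3000 = 3.33333

3.333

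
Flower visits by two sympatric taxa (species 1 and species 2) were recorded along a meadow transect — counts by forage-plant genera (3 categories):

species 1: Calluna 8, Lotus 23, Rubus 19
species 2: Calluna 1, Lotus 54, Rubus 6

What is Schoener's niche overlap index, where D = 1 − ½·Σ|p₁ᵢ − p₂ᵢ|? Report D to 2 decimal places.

Proportions for species 1 (n=50): 8/50=0.1600, 23/50=0.4600, 19/50=0.3800
Proportions for species 2 (n=61): 1/61=0.0164, 54/61=0.8852, 6/61=0.0984
Σ|p₁ᵢ − p₂ᵢ| = 0.1436 + 0.4252 + 0.2816 = 0.8504
D = 1 − ½ × 0.8504 = 1 − 0.42520 = 0.57480

0.57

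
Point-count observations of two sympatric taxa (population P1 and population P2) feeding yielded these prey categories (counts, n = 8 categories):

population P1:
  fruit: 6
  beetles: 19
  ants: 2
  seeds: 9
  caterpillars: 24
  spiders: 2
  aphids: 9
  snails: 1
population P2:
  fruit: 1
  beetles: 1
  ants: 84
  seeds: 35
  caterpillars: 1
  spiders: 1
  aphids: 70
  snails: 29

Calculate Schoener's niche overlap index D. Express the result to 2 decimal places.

Proportions for population P1 (n=72): 6/72=0.0833, 19/72=0.2639, 2/72=0.0278, 9/72=0.1250, 24/72=0.3333, 2/72=0.0278, 9/72=0.1250, 1/72=0.0139
Proportions for population P2 (n=222): 1/222=0.0045, 1/222=0.0045, 84/222=0.3784, 35/222=0.1577, 1/222=0.0045, 1/222=0.0045, 70/222=0.3153, 29/222=0.1306
Σ|p₁ᵢ − p₂ᵢ| = 0.0788 + 0.2594 + 0.3506 + 0.0327 + 0.3288 + 0.0233 + 0.1903 + 0.1167 = 1.3806
D = 1 − ½ × 1.3806 = 1 − 0.69030 = 0.30970

0.31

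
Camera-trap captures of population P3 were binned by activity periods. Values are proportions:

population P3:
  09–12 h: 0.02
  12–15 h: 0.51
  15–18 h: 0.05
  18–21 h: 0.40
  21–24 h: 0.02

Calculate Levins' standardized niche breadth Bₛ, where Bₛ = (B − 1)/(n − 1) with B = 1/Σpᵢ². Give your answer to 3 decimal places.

Σpᵢ² = 0.02² + 0.51² + 0.05² + 0.40² + 0.02² = 0.0004 + 0.2601 + 0.0025 + 0.1600 + 0.0004 = 0.4234
B = 1 / 0.4234 = 2.36183
Bₛ = (B − 1)/(n − 1) = (2.36183 − 1)/(5 − 1) = 1.36183/4 = 0.34046

0.340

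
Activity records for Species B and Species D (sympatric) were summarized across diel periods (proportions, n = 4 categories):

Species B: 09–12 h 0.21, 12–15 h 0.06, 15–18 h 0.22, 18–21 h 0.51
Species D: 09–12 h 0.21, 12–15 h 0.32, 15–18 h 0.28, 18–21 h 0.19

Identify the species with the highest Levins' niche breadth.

Species D

Σp_Bᵢ² = 0.21² + 0.06² + 0.22² + 0.51² = 0.0441 + 0.0036 + 0.0484 + 0.2601 = 0.3562
B_B = 1 / 0.3562 = 2.8074
Σp_Dᵢ² = 0.21² + 0.32² + 0.28² + 0.19² = 0.0441 + 0.1024 + 0.0784 + 0.0361 = 0.2610
B_D = 1 / 0.2610 = 3.8314
Highest B → broadest niche (most generalist): Species D (B = 3.83).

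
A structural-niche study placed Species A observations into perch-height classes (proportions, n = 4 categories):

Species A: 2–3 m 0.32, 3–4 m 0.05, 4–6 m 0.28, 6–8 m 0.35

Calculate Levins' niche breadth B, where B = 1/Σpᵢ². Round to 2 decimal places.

3.27

Σpᵢ² = 0.32² + 0.05² + 0.28² + 0.35² = 0.1024 + 0.0025 + 0.0784 + 0.1225 = 0.3058
B = 1 / 0.3058 = 3.2701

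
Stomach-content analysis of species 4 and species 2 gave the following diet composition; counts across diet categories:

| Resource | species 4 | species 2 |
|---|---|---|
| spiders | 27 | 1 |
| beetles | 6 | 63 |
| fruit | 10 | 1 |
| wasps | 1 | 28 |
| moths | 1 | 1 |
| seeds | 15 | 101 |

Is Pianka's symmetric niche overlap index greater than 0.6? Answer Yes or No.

No

Proportions for species 4 (n=60): 27/60=0.4500, 6/60=0.1000, 10/60=0.1667, 1/60=0.0167, 1/60=0.0167, 15/60=0.2500
Proportions for species 2 (n=195): 1/195=0.0051, 63/195=0.3231, 1/195=0.0051, 28/195=0.1436, 1/195=0.0051, 101/195=0.5179
Σ p₁ᵢp₂ᵢ = 0.002295 + 0.032310 + 0.000850 + 0.002398 + 0.000085 + 0.129475 = 0.167413
Σp_1ᵢ² = 0.4500² + 0.1000² + 0.1667² + 0.0167² + 0.0167² + 0.2500² = 0.202500 + 0.010000 + 0.027789 + 0.000279 + 0.000279 + 0.062500 = 0.303347
Σp_2ᵢ² = 0.0051² + 0.3231² + 0.0051² + 0.1436² + 0.0051² + 0.5179² = 0.000026 + 0.104394 + 0.000026 + 0.020621 + 0.000026 + 0.268220 = 0.393313
O = 0.167413 / √(0.303347 × 0.393313) = 0.167413 / 0.3454133 = 0.4847
O = 0.4847 < 0.6 → No.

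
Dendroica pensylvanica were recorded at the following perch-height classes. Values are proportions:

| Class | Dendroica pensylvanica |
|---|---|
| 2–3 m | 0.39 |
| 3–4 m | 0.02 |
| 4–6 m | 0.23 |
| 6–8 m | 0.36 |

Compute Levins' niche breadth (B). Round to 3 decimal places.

Σpᵢ² = 0.39² + 0.02² + 0.23² + 0.36² = 0.1521 + 0.0004 + 0.0529 + 0.1296 = 0.3350
B = 1 / 0.3350 = 2.98507

2.985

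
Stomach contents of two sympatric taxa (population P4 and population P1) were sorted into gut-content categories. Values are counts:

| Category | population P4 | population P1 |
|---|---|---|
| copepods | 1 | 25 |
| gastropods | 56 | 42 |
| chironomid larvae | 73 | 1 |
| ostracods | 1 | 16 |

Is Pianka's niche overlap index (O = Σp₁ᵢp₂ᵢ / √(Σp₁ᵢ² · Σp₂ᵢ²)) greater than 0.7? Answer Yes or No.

No

Proportions for population P4 (n=131): 1/131=0.0076, 56/131=0.4275, 73/131=0.5573, 1/131=0.0076
Proportions for population P1 (n=84): 25/84=0.2976, 42/84=0.5000, 1/84=0.0119, 16/84=0.1905
Σ p₁ᵢp₂ᵢ = 0.002262 + 0.213750 + 0.006632 + 0.001448 = 0.224092
Σp_1ᵢ² = 0.0076² + 0.4275² + 0.5573² + 0.0076² = 0.000058 + 0.182756 + 0.310583 + 0.000058 = 0.493455
Σp_2ᵢ² = 0.2976² + 0.5000² + 0.0119² + 0.1905² = 0.088566 + 0.250000 + 0.000142 + 0.036290 = 0.374998
O = 0.224092 / √(0.493455 × 0.374998) = 0.224092 / 0.4301682 = 0.5209
O = 0.5209 < 0.7 → No.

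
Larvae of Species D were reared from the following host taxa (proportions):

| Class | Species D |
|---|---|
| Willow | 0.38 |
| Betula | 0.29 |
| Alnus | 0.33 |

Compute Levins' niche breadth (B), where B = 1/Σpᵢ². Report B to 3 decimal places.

Σpᵢ² = 0.38² + 0.29² + 0.33² = 0.1444 + 0.0841 + 0.1089 = 0.3374
B = 1 / 0.3374 = 2.96384

2.964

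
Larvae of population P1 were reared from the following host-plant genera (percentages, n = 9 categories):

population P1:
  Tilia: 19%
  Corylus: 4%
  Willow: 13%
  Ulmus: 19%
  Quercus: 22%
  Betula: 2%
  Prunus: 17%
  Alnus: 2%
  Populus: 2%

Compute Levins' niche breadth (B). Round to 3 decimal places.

5.910

Convert percentages to proportions (divide by 100).
Σpᵢ² = 0.19² + 0.04² + 0.13² + 0.19² + 0.22² + 0.02² + 0.17² + 0.02² + 0.02² = 0.0361 + 0.0016 + 0.0169 + 0.0361 + 0.0484 + 0.0004 + 0.0289 + 0.0004 + 0.0004 = 0.1692
B = 1 / 0.1692 = 5.91017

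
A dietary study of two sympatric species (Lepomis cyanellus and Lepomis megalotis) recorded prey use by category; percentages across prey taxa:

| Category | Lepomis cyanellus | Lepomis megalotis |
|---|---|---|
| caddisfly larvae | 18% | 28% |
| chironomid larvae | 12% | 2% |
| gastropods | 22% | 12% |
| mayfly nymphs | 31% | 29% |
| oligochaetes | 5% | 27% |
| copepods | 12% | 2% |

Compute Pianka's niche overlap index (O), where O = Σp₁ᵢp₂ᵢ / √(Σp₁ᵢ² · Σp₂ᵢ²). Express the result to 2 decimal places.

0.81

Convert percentages to proportions (divide by 100).
Σ p₁ᵢp₂ᵢ = 0.0504 + 0.0024 + 0.0264 + 0.0899 + 0.0135 + 0.0024 = 0.1850
Σp_1ᵢ² = 0.18² + 0.12² + 0.22² + 0.31² + 0.05² + 0.12² = 0.0324 + 0.0144 + 0.0484 + 0.0961 + 0.0025 + 0.0144 = 0.2082
Σp_2ᵢ² = 0.28² + 0.02² + 0.12² + 0.29² + 0.27² + 0.02² = 0.0784 + 0.0004 + 0.0144 + 0.0841 + 0.0729 + 0.0004 = 0.2506
O = 0.1850 / √(0.2082 × 0.2506) = 0.1850 / 0.22842 = 0.8099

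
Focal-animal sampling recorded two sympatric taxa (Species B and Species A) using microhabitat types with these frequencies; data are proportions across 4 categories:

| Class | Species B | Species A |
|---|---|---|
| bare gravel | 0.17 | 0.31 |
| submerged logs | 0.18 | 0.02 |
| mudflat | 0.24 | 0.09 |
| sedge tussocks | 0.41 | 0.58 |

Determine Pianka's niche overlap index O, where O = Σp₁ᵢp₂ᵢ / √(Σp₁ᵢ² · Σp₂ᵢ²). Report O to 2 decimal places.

Σ p₁ᵢp₂ᵢ = 0.0527 + 0.0036 + 0.0216 + 0.2378 = 0.3157
Σp_1ᵢ² = 0.17² + 0.18² + 0.24² + 0.41² = 0.0289 + 0.0324 + 0.0576 + 0.1681 = 0.2870
Σp_2ᵢ² = 0.31² + 0.02² + 0.09² + 0.58² = 0.0961 + 0.0004 + 0.0081 + 0.3364 = 0.4410
O = 0.3157 / √(0.2870 × 0.4410) = 0.3157 / 0.35576 = 0.8874

0.89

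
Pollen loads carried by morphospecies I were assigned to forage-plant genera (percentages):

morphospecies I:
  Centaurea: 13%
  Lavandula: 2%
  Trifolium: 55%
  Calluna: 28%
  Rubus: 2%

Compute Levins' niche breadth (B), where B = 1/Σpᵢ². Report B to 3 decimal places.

Convert percentages to proportions (divide by 100).
Σpᵢ² = 0.13² + 0.02² + 0.55² + 0.28² + 0.02² = 0.0169 + 0.0004 + 0.3025 + 0.0784 + 0.0004 = 0.3986
B = 1 / 0.3986 = 2.50878

2.509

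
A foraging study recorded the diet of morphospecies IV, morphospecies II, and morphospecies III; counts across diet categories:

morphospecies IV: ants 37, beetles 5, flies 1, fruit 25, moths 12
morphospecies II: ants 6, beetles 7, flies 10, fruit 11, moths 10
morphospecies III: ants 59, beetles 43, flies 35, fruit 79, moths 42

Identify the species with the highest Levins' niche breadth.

Proportions for morphospecies IV (n=80): 37/80=0.4625, 5/80=0.0625, 1/80=0.0125, 25/80=0.3125, 12/80=0.1500
Proportions for morphospecies II (n=44): 6/44=0.1364, 7/44=0.1591, 10/44=0.2273, 11/44=0.2500, 10/44=0.2273
Proportions for morphospecies III (n=258): 59/258=0.2287, 43/258=0.1667, 35/258=0.1357, 79/258=0.3062, 42/258=0.1628
Σp_IVᵢ² = 0.4625² + 0.0625² + 0.0125² + 0.3125² + 0.1500² = 0.213906 + 0.003906 + 0.000156 + 0.097656 + 0.022500 = 0.338124
B_IV = 1 / 0.338124 = 2.9575
Σp_IIᵢ² = 0.1364² + 0.1591² + 0.2273² + 0.2500² + 0.2273² = 0.018605 + 0.025313 + 0.051665 + 0.062500 + 0.051665 = 0.209748
B_II = 1 / 0.209748 = 4.7676
Σp_IIIᵢ² = 0.2287² + 0.1667² + 0.1357² + 0.3062² + 0.1628² = 0.052304 + 0.027789 + 0.018414 + 0.093758 + 0.026504 = 0.218769
B_III = 1 / 0.218769 = 4.5710
Highest B → broadest niche (most generalist): morphospecies II (B = 4.77).

morphospecies II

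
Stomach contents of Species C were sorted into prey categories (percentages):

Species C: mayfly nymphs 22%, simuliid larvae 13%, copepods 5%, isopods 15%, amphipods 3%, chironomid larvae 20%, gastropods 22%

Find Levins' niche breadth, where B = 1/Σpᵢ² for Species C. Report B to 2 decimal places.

5.57

Convert percentages to proportions (divide by 100).
Σpᵢ² = 0.22² + 0.13² + 0.05² + 0.15² + 0.03² + 0.20² + 0.22² = 0.0484 + 0.0169 + 0.0025 + 0.0225 + 0.0009 + 0.0400 + 0.0484 = 0.1796
B = 1 / 0.1796 = 5.5679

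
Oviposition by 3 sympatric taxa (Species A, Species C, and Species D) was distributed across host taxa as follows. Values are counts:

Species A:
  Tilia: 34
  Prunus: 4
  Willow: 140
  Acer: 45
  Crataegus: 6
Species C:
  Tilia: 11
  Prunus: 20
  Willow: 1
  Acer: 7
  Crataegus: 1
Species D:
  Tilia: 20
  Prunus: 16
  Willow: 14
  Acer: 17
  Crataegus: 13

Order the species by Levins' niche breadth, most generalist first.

Species D > Species C > Species A

Proportions for Species A (n=229): 34/229=0.1485, 4/229=0.0175, 140/229=0.6114, 45/229=0.1965, 6/229=0.0262
Proportions for Species C (n=40): 11/40=0.2750, 20/40=0.5000, 1/40=0.0250, 7/40=0.1750, 1/40=0.0250
Proportions for Species D (n=80): 20/80=0.2500, 16/80=0.2000, 14/80=0.1750, 17/80=0.2125, 13/80=0.1625
Σp_Aᵢ² = 0.1485² + 0.0175² + 0.6114² + 0.1965² + 0.0262² = 0.022052 + 0.000306 + 0.373810 + 0.038612 + 0.000686 = 0.435466
B_A = 1 / 0.435466 = 2.2964
Σp_Cᵢ² = 0.2750² + 0.5000² + 0.0250² + 0.1750² + 0.0250² = 0.075625 + 0.250000 + 0.000625 + 0.030625 + 0.000625 = 0.357500
B_C = 1 / 0.357500 = 2.7972
Σp_Dᵢ² = 0.2500² + 0.2000² + 0.1750² + 0.2125² + 0.1625² = 0.062500 + 0.040000 + 0.030625 + 0.045156 + 0.026406 = 0.204687
B_D = 1 / 0.204687 = 4.8855
Ranking by B (broadest → narrowest): Species D (4.89) > Species C (2.80) > Species A (2.30)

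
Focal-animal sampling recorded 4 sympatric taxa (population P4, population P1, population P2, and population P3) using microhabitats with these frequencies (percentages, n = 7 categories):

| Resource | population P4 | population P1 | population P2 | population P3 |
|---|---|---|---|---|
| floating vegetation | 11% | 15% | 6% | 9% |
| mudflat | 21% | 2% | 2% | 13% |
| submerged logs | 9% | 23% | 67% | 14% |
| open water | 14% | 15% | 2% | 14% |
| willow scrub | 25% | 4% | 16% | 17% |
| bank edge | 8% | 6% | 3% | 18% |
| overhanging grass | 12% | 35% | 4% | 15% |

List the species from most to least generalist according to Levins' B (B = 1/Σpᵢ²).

population P3 > population P4 > population P1 > population P2

Convert percentages to proportions (divide by 100).
Σp_P4ᵢ² = 0.11² + 0.21² + 0.09² + 0.14² + 0.25² + 0.08² + 0.12² = 0.0121 + 0.0441 + 0.0081 + 0.0196 + 0.0625 + 0.0064 + 0.0144 = 0.1672
B_P4 = 1 / 0.1672 = 5.9809
Σp_P1ᵢ² = 0.15² + 0.02² + 0.23² + 0.15² + 0.04² + 0.06² + 0.35² = 0.0225 + 0.0004 + 0.0529 + 0.0225 + 0.0016 + 0.0036 + 0.1225 = 0.2260
B_P1 = 1 / 0.2260 = 4.4248
Σp_P2ᵢ² = 0.06² + 0.02² + 0.67² + 0.02² + 0.16² + 0.03² + 0.04² = 0.0036 + 0.0004 + 0.4489 + 0.0004 + 0.0256 + 0.0009 + 0.0016 = 0.4814
B_P2 = 1 / 0.4814 = 2.0773
Σp_P3ᵢ² = 0.09² + 0.13² + 0.14² + 0.14² + 0.17² + 0.18² + 0.15² = 0.0081 + 0.0169 + 0.0196 + 0.0196 + 0.0289 + 0.0324 + 0.0225 = 0.1480
B_P3 = 1 / 0.1480 = 6.7568
Ranking by B (broadest → narrowest): population P3 (6.76) > population P4 (5.98) > population P1 (4.42) > population P2 (2.08)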